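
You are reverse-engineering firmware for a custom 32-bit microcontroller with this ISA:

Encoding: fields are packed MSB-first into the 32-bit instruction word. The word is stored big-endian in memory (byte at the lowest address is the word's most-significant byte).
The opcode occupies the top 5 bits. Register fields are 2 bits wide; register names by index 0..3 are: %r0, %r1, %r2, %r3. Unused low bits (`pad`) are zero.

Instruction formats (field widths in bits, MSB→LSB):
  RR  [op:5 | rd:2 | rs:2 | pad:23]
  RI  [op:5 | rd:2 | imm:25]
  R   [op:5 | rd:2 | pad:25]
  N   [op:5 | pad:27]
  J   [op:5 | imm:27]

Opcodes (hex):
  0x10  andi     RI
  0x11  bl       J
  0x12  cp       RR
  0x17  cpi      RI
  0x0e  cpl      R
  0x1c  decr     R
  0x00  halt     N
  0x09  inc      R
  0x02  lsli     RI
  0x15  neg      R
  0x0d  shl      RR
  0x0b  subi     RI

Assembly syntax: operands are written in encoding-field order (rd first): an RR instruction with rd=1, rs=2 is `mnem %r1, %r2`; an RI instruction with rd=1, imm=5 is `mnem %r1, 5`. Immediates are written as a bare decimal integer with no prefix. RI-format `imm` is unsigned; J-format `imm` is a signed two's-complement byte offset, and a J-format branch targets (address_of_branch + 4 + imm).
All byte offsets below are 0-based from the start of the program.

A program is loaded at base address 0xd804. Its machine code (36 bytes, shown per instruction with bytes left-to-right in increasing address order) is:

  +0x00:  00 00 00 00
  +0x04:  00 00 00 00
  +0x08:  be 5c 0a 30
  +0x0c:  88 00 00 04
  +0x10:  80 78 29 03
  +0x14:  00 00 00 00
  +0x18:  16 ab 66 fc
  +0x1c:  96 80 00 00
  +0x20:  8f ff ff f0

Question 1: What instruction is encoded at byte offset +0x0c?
bl 4

@+0c  big-endian(88 00 00 04) = 0x88000004
  top 5b → 0x11 → bl [J]
  imm@[26:0]=0x4 ⇒ 4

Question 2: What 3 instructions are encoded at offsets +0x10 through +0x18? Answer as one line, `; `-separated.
andi %r0, 7874819; halt; lsli %r3, 11233020

@+10  big-endian(80 78 29 03) = 0x80782903
  opcode bits[31:27]=0x10: andi/RI
  rd: (w>>25)&0x3=0x0 → %r0
  imm: (w>>0)&0x1ffffff=0x782903 → 7874819
@+14  big-endian(00 00 00 00) = 0x00000000
  opcode bits[31:27]=0x0: halt/N
@+18  big-endian(16 ab 66 fc) = 0x16ab66fc
  opcode bits[31:27]=0x2: lsli/RI
  rd: (w>>25)&0x3=0x3 → %r3
  imm: (w>>0)&0x1ffffff=0xab66fc → 11233020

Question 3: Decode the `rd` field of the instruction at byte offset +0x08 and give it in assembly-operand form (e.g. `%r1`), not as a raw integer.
%r3

+0x08: be 5c 0a 30 ⇒ word 0xbe5c0a30 (big)
  opcode bits[31:27]=0x17: cpi/RI
  rd: (w>>25)&0x3=0x3 → %r3
  imm: (w>>0)&0x1ffffff=0x5c0a30 → 6031920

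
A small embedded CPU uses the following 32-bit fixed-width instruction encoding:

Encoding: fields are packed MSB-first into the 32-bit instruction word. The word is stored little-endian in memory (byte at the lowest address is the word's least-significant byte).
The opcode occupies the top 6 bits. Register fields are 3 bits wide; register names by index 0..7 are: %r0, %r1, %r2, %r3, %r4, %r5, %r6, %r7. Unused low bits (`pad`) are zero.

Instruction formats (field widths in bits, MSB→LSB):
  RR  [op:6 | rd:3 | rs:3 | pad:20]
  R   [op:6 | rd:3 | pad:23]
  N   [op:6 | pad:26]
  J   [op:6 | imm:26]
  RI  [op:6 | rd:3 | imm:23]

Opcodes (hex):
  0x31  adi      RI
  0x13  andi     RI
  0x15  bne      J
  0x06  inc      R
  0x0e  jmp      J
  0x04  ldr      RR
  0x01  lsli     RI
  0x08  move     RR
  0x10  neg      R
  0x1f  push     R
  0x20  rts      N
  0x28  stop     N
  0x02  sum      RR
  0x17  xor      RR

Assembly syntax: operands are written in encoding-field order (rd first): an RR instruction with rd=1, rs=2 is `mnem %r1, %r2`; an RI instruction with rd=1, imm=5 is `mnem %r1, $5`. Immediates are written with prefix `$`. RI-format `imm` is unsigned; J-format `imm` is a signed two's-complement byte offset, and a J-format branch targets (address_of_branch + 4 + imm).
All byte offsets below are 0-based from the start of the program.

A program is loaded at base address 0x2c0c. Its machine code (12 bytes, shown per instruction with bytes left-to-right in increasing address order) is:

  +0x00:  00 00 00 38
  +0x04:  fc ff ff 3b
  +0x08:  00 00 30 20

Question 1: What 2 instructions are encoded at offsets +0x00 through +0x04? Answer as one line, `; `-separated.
off 0x00: read 00 00 00 38 as little → 0x38000000
  op=0x38000000>>26=0xe ⇒ jmp (J)
  imm@[25:0]=0x0 ⇒ $0
off 0x04: read fc ff ff 3b as little → 0x3bfffffc
  op=0x3bfffffc>>26=0xe ⇒ jmp (J)
  imm@[25:0]=0x3fffffc (s26→-4) ⇒ $-4

jmp $0; jmp $-4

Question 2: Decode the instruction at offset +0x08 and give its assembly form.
move %r0, %r3

off 0x08: read 00 00 30 20 as little → 0x20300000
  top 6b → 0x8 → move [RR]
  rd: (w>>23)&0x7=0x0 → %r0
  rs: (w>>20)&0x7=0x3 → %r3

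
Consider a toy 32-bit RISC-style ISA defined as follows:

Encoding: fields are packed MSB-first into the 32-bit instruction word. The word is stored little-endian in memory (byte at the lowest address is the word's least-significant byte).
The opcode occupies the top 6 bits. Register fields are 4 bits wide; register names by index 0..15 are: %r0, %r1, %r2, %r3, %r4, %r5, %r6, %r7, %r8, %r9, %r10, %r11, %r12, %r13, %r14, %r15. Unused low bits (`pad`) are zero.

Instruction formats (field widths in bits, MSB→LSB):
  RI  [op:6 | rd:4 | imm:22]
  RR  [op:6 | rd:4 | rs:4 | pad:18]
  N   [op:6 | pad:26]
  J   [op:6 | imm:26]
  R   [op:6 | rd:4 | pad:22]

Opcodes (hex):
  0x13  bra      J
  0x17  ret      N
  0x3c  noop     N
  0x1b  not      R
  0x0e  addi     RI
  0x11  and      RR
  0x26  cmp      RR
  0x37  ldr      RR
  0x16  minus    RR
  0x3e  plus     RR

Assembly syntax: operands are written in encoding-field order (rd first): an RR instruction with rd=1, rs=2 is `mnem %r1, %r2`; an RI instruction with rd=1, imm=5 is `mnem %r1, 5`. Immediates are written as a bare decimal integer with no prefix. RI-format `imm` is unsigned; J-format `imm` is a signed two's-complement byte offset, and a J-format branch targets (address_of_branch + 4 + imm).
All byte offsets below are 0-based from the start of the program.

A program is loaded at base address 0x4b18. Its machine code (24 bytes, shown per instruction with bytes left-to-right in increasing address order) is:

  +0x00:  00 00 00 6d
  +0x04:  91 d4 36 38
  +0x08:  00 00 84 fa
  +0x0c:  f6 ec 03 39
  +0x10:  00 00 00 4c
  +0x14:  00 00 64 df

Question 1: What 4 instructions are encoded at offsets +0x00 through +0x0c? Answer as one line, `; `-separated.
[00] 00 00 00 6d → 0x6d000000
  op=0x6d000000>>26=0x1b ⇒ not (R)
  rd@[25:22]=0x4 ⇒ %r4
[04] 91 d4 36 38 → 0x3836d491
  op=0x3836d491>>26=0xe ⇒ addi (RI)
  rd@[25:22]=0x0 ⇒ %r0
  imm@[21:0]=0x36d491 ⇒ 3593361
[08] 00 00 84 fa → 0xfa840000
  op=0xfa840000>>26=0x3e ⇒ plus (RR)
  rd@[25:22]=0xa ⇒ %r10
  rs@[21:18]=0x1 ⇒ %r1
[0c] f6 ec 03 39 → 0x3903ecf6
  op=0x3903ecf6>>26=0xe ⇒ addi (RI)
  rd@[25:22]=0x4 ⇒ %r4
  imm@[21:0]=0x3ecf6 ⇒ 257270

not %r4; addi %r0, 3593361; plus %r10, %r1; addi %r4, 257270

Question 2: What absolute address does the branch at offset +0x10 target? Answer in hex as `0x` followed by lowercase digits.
[10] 00 00 00 4c → 0x4c000000
  top 6b → 0x13 → bra [J]
  imm: (w>>0)&0x3ffffff=0x0 → 0
  target = base 0x4b18 + off 0x10 + 4 + imm 0 = 0x4b2c

0x4b2c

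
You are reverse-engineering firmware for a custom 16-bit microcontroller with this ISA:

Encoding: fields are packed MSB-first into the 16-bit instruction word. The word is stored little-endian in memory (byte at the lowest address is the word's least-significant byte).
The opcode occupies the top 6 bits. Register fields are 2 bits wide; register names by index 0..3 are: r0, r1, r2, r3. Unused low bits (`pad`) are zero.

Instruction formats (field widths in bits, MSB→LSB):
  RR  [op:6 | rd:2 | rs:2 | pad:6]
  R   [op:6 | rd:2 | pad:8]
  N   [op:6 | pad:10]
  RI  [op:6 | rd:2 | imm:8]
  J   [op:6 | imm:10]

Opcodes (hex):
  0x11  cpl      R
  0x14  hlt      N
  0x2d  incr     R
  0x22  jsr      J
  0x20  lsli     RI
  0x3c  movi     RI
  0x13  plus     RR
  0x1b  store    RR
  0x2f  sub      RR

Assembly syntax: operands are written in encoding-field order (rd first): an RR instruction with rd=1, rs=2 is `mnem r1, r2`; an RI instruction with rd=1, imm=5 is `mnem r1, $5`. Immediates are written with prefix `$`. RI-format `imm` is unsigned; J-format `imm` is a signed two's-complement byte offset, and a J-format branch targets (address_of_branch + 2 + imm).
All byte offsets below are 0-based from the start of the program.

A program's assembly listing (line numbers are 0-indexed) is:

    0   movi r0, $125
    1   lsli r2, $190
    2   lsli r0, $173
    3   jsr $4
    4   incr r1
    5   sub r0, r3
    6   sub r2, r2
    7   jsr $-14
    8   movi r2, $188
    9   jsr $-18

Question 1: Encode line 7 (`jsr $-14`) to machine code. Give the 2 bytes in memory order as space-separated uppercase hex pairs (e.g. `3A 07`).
F2 8B

line 7 (jsr): pack op=0x22:6|imm=-14:10 = 0x8bf2; little→ f2 8b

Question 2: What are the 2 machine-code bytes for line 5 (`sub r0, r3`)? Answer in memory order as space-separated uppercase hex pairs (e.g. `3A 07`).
C0 BC

L5: sub op=0x2f:6|rd=0:2|rs=3:2|pad=0:6 ⇒ 0xbcc0 ⇒ little c0 bc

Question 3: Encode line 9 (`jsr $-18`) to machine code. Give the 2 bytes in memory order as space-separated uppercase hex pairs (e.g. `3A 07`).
EE 8B

L9: jsr op=0x22:6|imm=-18:10 ⇒ 0x8bee ⇒ little ee 8b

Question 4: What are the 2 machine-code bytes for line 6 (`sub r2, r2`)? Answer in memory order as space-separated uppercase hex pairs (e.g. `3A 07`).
80 BE

6. sub fields op=0x2f:6|rd=2:2|rs=2:2|pad=0:6 → word be80h → 80 be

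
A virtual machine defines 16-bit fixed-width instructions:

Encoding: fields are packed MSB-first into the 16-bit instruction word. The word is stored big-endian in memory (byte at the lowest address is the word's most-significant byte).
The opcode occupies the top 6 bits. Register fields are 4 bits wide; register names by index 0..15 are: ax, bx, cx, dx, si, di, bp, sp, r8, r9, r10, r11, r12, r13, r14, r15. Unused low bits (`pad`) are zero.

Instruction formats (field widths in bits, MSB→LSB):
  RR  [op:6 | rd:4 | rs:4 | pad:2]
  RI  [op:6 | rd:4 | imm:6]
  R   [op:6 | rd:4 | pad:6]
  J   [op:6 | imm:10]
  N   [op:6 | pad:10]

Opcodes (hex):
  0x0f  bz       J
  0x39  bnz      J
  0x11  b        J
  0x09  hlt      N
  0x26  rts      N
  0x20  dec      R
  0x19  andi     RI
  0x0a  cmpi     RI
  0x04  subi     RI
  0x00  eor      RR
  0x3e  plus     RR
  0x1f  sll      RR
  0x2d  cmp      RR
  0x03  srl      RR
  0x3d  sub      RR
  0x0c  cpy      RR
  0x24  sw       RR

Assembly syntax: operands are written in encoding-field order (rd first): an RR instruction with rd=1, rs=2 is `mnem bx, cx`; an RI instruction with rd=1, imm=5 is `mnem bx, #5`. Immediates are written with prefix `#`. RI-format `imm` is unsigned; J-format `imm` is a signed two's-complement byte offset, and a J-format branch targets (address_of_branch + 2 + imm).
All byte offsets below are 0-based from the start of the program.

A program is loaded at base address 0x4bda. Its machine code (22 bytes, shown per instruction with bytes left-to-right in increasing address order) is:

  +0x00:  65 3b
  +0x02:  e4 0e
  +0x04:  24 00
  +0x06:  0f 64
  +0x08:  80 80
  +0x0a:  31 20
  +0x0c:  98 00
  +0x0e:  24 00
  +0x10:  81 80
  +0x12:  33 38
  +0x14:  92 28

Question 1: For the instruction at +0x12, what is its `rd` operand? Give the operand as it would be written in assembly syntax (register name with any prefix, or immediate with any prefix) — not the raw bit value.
r12

off 0x12: read 33 38 as big → 0x3338
  op=0x3338>>10=0xc ⇒ cpy (RR)
  rd: (w>>6)&0xf=0xc → r12
  rs: (w>>2)&0xf=0xe → r14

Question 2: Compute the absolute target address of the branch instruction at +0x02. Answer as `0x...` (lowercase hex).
@+02  big-endian(e4 0e) = 0xe40e
  opcode bits[15:10]=0x39: bnz/J
  [9:0] imm=14 = #14
  target = base 0x4bda + off 0x02 + 2 + imm 14 = 0x4bec

0x4bec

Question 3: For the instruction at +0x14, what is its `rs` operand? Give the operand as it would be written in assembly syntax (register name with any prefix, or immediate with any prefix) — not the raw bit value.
off 0x14: read 92 28 as big → 0x9228
  op=0x9228>>10=0x24 ⇒ sw (RR)
  rd@[9:6]=0x8 ⇒ r8
  rs@[5:2]=0xa ⇒ r10

r10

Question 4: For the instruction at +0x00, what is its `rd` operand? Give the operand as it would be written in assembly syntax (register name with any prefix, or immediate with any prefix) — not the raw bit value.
si

+0x00: 65 3b ⇒ word 0x653b (big)
  op=0x653b>>10=0x19 ⇒ andi (RI)
  rd@[9:6]=0x4 ⇒ si
  imm@[5:0]=0x3b ⇒ #59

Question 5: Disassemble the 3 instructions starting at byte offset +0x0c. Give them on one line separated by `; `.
rts; hlt; dec bp

@+0c  big-endian(98 00) = 0x9800
  op=0x9800>>10=0x26 ⇒ rts (N)
@+0e  big-endian(24 00) = 0x2400
  op=0x2400>>10=0x9 ⇒ hlt (N)
@+10  big-endian(81 80) = 0x8180
  op=0x8180>>10=0x20 ⇒ dec (R)
  rd@[9:6]=0x6 ⇒ bp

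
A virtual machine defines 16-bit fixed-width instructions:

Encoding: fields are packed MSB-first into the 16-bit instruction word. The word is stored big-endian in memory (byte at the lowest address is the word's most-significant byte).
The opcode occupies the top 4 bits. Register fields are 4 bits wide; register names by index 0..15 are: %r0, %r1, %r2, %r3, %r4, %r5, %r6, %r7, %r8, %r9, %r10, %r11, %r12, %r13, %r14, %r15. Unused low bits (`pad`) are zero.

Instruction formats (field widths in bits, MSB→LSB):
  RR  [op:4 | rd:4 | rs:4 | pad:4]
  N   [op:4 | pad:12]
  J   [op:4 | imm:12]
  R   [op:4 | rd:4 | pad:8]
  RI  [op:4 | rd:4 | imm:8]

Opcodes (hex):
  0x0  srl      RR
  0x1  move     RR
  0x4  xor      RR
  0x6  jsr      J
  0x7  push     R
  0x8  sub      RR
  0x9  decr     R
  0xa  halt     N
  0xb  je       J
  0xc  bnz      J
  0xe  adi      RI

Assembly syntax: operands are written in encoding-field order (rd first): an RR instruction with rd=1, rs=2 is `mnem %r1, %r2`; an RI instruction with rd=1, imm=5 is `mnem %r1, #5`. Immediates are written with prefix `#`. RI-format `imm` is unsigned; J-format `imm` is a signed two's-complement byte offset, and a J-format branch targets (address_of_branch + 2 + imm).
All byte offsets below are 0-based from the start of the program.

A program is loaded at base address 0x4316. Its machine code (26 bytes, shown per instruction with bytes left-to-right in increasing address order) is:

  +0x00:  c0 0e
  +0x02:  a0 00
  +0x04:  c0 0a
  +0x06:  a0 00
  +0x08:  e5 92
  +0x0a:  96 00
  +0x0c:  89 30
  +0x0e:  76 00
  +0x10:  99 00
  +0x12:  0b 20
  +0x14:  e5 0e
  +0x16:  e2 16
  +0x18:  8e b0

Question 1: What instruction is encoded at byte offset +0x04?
[04] c0 0a → 0xc00a
  top 4b → 0xc → bnz [J]
  [11:0] imm=10 = #10

bnz #10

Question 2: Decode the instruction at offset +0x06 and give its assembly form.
+0x06: a0 00 ⇒ word 0xa000 (big)
  op=0xa000>>12=0xa ⇒ halt (N)

halt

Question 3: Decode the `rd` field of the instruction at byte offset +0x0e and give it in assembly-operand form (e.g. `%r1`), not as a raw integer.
+0x0e: 76 00 ⇒ word 0x7600 (big)
  opcode bits[15:12]=0x7: push/R
  [11:8] rd=6 = %r6

%r6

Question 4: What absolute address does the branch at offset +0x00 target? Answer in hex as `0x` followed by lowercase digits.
+0x00: c0 0e ⇒ word 0xc00e (big)
  opcode bits[15:12]=0xc: bnz/J
  imm@[11:0]=0xe ⇒ #14
  target = base 0x4316 + off 0x00 + 2 + imm 14 = 0x4326

0x4326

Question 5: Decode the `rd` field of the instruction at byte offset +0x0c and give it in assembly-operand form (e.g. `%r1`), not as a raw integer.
%r9

off 0x0c: read 89 30 as big → 0x8930
  op=0x8930>>12=0x8 ⇒ sub (RR)
  rd: (w>>8)&0xf=0x9 → %r9
  rs: (w>>4)&0xf=0x3 → %r3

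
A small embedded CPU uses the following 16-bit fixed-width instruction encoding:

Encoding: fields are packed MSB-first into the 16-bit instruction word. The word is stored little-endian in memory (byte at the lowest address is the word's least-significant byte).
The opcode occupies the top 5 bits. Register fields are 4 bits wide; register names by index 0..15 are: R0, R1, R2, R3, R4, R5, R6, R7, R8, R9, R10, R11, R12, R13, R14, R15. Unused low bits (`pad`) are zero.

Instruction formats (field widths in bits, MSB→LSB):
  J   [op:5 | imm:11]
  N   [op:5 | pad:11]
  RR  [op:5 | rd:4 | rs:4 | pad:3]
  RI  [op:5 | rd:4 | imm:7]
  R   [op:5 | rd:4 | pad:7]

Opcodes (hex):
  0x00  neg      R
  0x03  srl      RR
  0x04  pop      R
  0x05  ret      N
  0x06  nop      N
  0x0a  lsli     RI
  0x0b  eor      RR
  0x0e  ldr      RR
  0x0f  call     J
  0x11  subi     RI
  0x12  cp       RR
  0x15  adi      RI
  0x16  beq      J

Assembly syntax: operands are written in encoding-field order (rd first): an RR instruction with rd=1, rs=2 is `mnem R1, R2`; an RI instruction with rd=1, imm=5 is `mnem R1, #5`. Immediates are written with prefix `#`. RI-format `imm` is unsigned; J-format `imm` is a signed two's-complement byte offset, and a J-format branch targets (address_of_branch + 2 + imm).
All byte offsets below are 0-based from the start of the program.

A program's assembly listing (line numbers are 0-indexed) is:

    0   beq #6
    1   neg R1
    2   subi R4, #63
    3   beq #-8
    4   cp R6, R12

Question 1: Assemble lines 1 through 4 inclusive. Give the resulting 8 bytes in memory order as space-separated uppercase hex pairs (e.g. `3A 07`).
1. neg fields op=0x0:5|rd=1:4|pad=0:7 → word 0080h → 80 00
2. subi fields op=0x11:5|rd=4:4|imm=63:7 → word 8a3fh → 3f 8a
3. beq fields op=0x16:5|imm=-8:11 → word b7f8h → f8 b7
4. cp fields op=0x12:5|rd=6:4|rs=12:4|pad=0:3 → word 9360h → 60 93

80 00 3F 8A F8 B7 60 93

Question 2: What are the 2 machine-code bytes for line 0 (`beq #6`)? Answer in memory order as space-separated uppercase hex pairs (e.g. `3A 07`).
06 B0

line 0 (beq): pack op=0x16:5|imm=6:11 = 0xb006; little→ 06 b0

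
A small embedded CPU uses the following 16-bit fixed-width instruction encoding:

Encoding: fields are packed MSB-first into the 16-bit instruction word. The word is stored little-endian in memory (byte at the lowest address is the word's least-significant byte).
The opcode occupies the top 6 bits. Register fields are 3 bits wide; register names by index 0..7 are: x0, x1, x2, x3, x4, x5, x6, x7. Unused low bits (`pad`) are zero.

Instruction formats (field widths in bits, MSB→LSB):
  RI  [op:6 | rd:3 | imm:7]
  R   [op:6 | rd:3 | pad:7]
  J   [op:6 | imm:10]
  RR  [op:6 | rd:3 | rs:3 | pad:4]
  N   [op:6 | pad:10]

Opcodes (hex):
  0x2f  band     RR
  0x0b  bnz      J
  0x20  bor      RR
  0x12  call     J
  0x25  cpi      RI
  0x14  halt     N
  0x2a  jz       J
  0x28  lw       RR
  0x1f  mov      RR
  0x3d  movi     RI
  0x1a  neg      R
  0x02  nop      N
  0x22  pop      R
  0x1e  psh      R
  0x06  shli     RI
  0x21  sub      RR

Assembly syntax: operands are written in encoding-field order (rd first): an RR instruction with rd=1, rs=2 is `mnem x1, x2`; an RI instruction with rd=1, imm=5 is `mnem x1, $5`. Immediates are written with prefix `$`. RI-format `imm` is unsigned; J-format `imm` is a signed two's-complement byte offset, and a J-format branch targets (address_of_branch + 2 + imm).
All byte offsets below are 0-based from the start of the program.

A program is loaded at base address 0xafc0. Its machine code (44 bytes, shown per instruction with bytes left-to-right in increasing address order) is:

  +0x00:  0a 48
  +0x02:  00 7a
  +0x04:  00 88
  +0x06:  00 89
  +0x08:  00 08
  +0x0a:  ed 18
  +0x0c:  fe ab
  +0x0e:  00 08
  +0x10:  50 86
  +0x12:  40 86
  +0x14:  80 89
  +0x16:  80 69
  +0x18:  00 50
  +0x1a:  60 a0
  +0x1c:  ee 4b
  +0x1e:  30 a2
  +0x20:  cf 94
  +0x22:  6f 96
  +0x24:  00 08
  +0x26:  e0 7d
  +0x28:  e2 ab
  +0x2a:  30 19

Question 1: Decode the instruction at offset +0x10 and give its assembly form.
sub x4, x5

+0x10: 50 86 ⇒ word 0x8650 (little)
  opcode bits[15:10]=0x21: sub/RR
  rd: (w>>7)&0x7=0x4 → x4
  rs: (w>>4)&0x7=0x5 → x5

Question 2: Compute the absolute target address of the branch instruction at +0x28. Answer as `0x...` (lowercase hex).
+0x28: e2 ab ⇒ word 0xabe2 (little)
  op=0xabe2>>10=0x2a ⇒ jz (J)
  [9:0] imm=994 (s10→-30) = $-30
  target = base 0xafc0 + off 0x28 + 2 + imm -30 = 0xafcc

0xafcc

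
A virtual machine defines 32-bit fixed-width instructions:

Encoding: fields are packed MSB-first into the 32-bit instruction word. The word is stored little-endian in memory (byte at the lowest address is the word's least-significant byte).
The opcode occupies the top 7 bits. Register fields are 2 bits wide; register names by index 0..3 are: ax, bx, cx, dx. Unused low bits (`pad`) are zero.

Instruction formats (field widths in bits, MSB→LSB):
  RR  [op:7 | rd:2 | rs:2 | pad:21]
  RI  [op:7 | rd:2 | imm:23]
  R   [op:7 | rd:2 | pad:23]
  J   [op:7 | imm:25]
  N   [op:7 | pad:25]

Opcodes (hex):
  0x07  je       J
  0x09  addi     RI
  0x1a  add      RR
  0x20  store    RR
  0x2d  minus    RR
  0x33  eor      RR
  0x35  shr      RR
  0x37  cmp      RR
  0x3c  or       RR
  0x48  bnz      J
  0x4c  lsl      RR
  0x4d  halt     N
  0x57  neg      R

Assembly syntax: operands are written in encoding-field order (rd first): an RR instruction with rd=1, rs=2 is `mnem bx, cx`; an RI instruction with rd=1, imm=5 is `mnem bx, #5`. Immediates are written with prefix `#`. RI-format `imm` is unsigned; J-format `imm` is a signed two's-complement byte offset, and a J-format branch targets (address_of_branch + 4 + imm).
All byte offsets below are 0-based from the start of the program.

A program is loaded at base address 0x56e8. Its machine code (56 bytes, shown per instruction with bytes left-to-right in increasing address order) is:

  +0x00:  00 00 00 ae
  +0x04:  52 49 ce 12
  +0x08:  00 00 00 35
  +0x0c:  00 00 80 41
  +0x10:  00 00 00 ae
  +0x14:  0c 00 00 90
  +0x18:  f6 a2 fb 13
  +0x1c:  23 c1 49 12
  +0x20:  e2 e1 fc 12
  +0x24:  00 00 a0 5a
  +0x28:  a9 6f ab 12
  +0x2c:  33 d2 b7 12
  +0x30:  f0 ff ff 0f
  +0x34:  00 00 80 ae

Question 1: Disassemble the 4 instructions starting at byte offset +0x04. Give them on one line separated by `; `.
addi bx, #5130578; add cx, ax; store dx, ax; neg ax

+0x04: 52 49 ce 12 ⇒ word 0x12ce4952 (little)
  top 7b → 0x9 → addi [RI]
  rd: (w>>23)&0x3=0x1 → bx
  imm: (w>>0)&0x7fffff=0x4e4952 → #5130578
+0x08: 00 00 00 35 ⇒ word 0x35000000 (little)
  top 7b → 0x1a → add [RR]
  rd: (w>>23)&0x3=0x2 → cx
  rs: (w>>21)&0x3=0x0 → ax
+0x0c: 00 00 80 41 ⇒ word 0x41800000 (little)
  top 7b → 0x20 → store [RR]
  rd: (w>>23)&0x3=0x3 → dx
  rs: (w>>21)&0x3=0x0 → ax
+0x10: 00 00 00 ae ⇒ word 0xae000000 (little)
  top 7b → 0x57 → neg [R]
  rd: (w>>23)&0x3=0x0 → ax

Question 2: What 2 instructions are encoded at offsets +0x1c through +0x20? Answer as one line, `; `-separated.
addi ax, #4833571; addi bx, #8184290

[1c] 23 c1 49 12 → 0x1249c123
  top 7b → 0x9 → addi [RI]
  rd: (w>>23)&0x3=0x0 → ax
  imm: (w>>0)&0x7fffff=0x49c123 → #4833571
[20] e2 e1 fc 12 → 0x12fce1e2
  top 7b → 0x9 → addi [RI]
  rd: (w>>23)&0x3=0x1 → bx
  imm: (w>>0)&0x7fffff=0x7ce1e2 → #8184290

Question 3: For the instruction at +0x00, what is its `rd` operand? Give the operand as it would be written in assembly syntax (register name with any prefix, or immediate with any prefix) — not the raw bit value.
@+00  little-endian(00 00 00 ae) = 0xae000000
  op=0xae000000>>25=0x57 ⇒ neg (R)
  [24:23] rd=0 = ax

ax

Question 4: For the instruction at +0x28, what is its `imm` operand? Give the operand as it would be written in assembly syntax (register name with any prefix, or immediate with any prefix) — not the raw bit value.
off 0x28: read a9 6f ab 12 as little → 0x12ab6fa9
  op=0x12ab6fa9>>25=0x9 ⇒ addi (RI)
  rd@[24:23]=0x1 ⇒ bx
  imm@[22:0]=0x2b6fa9 ⇒ #2846633

#2846633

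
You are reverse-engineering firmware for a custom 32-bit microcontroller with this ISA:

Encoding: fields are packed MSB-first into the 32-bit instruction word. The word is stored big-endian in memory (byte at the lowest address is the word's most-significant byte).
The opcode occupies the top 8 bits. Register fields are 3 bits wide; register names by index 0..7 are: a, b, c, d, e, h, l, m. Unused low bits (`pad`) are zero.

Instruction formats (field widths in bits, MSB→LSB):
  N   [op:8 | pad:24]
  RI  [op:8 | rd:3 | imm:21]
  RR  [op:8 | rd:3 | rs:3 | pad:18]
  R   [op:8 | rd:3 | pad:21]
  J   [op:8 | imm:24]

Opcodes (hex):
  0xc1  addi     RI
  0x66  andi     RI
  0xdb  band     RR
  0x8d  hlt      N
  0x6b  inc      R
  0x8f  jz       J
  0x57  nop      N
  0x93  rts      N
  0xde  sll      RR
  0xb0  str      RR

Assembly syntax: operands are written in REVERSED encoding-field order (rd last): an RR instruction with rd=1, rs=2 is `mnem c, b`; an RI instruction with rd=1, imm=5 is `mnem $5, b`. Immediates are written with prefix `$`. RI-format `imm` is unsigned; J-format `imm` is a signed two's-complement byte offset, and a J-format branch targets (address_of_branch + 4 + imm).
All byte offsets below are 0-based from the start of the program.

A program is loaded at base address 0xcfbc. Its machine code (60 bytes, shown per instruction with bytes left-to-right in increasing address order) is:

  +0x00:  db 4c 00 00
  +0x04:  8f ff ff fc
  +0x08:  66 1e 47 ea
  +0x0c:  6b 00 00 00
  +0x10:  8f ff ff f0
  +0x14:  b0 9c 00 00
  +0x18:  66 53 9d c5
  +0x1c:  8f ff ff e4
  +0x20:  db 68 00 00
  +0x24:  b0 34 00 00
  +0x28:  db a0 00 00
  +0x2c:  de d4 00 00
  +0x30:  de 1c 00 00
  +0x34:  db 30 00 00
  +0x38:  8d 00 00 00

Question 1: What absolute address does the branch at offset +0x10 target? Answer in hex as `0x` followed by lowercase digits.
off 0x10: read 8f ff ff f0 as big → 0x8ffffff0
  top 8b → 0x8f → jz [J]
  [23:0] imm=16777200 (s24→-16) = $-16
  target = base 0xcfbc + off 0x10 + 4 + imm -16 = 0xcfc0

0xcfc0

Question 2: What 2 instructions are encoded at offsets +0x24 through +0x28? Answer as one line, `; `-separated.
+0x24: b0 34 00 00 ⇒ word 0xb0340000 (big)
  op=0xb0340000>>24=0xb0 ⇒ str (RR)
  [23:21] rd=1 = b
  [20:18] rs=5 = h
+0x28: db a0 00 00 ⇒ word 0xdba00000 (big)
  op=0xdba00000>>24=0xdb ⇒ band (RR)
  [23:21] rd=5 = h
  [20:18] rs=0 = a

str h, b; band a, h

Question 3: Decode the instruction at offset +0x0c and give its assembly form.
off 0x0c: read 6b 00 00 00 as big → 0x6b000000
  opcode bits[31:24]=0x6b: inc/R
  [23:21] rd=0 = a

inc a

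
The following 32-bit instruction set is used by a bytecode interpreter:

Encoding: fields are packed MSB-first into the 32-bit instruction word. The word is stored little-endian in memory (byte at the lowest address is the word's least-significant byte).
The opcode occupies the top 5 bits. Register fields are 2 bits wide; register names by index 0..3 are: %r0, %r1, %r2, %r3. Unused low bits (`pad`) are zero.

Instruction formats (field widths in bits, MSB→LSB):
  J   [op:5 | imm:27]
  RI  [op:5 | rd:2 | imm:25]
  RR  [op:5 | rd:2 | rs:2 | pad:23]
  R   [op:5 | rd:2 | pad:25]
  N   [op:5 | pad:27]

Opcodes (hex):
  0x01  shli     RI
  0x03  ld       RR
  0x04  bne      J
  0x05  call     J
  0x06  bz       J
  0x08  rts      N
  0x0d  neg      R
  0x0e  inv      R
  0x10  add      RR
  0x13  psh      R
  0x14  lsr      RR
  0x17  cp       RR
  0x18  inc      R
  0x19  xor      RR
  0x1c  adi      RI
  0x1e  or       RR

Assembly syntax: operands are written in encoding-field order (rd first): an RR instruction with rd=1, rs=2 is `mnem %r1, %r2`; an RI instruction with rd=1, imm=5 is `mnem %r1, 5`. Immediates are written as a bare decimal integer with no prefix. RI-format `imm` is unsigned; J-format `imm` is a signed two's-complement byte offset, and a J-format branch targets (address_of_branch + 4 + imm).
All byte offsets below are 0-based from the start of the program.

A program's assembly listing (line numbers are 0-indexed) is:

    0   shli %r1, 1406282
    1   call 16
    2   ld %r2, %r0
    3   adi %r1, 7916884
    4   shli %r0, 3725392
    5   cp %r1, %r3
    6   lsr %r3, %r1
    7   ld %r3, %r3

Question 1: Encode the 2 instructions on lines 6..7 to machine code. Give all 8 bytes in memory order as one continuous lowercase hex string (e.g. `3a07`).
000080a60000801f

L6: lsr op=0x14:5|rd=3:2|rs=1:2|pad=0:23 ⇒ 0xa6800000 ⇒ little 00 00 80 a6
L7: ld op=0x3:5|rd=3:2|rs=3:2|pad=0:23 ⇒ 0x1f800000 ⇒ little 00 00 80 1f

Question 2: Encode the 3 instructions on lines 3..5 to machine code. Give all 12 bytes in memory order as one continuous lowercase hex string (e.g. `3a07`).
3. adi fields op=0x1c:5|rd=1:2|imm=7916884:25 → word e278cd54h → 54 cd 78 e2
4. shli fields op=0x1:5|rd=0:2|imm=3725392:25 → word 0838d850h → 50 d8 38 08
5. cp fields op=0x17:5|rd=1:2|rs=3:2|pad=0:23 → word bb800000h → 00 00 80 bb

54cd78e250d83808000080bb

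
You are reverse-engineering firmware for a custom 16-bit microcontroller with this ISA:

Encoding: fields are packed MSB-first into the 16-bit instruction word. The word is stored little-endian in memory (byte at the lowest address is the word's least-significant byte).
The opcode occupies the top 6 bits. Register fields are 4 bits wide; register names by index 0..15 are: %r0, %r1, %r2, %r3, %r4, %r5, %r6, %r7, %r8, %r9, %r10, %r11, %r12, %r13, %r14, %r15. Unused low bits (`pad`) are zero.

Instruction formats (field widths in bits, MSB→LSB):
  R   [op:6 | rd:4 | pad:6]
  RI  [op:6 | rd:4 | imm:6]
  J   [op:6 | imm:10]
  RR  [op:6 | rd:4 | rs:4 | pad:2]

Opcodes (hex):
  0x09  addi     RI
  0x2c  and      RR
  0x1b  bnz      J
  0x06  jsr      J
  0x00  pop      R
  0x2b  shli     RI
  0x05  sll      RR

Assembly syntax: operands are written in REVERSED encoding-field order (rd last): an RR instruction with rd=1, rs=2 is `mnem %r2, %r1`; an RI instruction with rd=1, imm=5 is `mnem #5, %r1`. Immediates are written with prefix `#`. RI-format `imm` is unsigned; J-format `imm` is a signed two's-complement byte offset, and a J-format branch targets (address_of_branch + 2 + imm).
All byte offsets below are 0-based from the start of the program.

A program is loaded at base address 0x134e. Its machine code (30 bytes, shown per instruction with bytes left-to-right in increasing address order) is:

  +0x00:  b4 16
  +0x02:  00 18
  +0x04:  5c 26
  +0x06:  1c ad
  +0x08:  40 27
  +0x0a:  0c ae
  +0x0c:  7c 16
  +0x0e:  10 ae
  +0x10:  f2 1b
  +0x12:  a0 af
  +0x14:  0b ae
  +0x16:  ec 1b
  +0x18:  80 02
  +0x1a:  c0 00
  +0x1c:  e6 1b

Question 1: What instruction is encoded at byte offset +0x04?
[04] 5c 26 → 0x265c
  op=0x265c>>10=0x9 ⇒ addi (RI)
  rd: (w>>6)&0xf=0x9 → %r9
  imm: (w>>0)&0x3f=0x1c → #28

addi #28, %r9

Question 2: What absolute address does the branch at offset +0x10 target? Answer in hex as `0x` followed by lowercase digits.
[10] f2 1b → 0x1bf2
  top 6b → 0x6 → jsr [J]
  imm@[9:0]=0x3f2 (s10→-14) ⇒ #-14
  target = base 0x134e + off 0x10 + 2 + imm -14 = 0x1352

0x1352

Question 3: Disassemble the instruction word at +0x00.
off 0x00: read b4 16 as little → 0x16b4
  opcode bits[15:10]=0x5: sll/RR
  rd@[9:6]=0xa ⇒ %r10
  rs@[5:2]=0xd ⇒ %r13

sll %r13, %r10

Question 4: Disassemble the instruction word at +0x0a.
off 0x0a: read 0c ae as little → 0xae0c
  op=0xae0c>>10=0x2b ⇒ shli (RI)
  rd: (w>>6)&0xf=0x8 → %r8
  imm: (w>>0)&0x3f=0xc → #12

shli #12, %r8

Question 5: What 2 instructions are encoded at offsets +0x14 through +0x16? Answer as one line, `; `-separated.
@+14  little-endian(0b ae) = 0xae0b
  top 6b → 0x2b → shli [RI]
  rd: (w>>6)&0xf=0x8 → %r8
  imm: (w>>0)&0x3f=0xb → #11
@+16  little-endian(ec 1b) = 0x1bec
  top 6b → 0x6 → jsr [J]
  imm: (w>>0)&0x3ff=0x3ec (s10→-20) → #-20

shli #11, %r8; jsr #-20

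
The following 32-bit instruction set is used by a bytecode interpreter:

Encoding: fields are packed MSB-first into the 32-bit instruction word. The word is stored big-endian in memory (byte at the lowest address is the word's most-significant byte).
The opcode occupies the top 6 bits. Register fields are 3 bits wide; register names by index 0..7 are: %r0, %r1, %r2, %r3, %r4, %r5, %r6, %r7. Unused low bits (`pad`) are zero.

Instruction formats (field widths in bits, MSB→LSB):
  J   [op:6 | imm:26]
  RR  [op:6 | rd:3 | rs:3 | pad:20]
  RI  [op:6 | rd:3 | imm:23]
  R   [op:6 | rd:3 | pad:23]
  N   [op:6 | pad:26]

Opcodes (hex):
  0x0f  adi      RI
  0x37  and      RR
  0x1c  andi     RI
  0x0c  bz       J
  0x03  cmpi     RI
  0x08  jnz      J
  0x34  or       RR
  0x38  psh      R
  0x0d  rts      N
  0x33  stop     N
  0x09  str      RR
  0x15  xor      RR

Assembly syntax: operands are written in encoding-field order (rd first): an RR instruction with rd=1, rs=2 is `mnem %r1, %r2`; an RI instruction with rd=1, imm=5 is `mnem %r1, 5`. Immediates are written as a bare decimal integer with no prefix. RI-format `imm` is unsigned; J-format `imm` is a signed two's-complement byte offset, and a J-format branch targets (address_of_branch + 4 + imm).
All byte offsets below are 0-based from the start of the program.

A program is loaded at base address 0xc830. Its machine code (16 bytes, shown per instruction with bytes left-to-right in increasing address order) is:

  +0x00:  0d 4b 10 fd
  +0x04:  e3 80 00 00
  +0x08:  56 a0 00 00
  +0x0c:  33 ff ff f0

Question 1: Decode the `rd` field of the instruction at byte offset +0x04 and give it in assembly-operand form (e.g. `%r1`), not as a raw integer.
%r7

@+04  big-endian(e3 80 00 00) = 0xe3800000
  top 6b → 0x38 → psh [R]
  [25:23] rd=7 = %r7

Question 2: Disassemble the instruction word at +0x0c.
off 0x0c: read 33 ff ff f0 as big → 0x33fffff0
  top 6b → 0xc → bz [J]
  [25:0] imm=67108848 (s26→-16) = -16

bz -16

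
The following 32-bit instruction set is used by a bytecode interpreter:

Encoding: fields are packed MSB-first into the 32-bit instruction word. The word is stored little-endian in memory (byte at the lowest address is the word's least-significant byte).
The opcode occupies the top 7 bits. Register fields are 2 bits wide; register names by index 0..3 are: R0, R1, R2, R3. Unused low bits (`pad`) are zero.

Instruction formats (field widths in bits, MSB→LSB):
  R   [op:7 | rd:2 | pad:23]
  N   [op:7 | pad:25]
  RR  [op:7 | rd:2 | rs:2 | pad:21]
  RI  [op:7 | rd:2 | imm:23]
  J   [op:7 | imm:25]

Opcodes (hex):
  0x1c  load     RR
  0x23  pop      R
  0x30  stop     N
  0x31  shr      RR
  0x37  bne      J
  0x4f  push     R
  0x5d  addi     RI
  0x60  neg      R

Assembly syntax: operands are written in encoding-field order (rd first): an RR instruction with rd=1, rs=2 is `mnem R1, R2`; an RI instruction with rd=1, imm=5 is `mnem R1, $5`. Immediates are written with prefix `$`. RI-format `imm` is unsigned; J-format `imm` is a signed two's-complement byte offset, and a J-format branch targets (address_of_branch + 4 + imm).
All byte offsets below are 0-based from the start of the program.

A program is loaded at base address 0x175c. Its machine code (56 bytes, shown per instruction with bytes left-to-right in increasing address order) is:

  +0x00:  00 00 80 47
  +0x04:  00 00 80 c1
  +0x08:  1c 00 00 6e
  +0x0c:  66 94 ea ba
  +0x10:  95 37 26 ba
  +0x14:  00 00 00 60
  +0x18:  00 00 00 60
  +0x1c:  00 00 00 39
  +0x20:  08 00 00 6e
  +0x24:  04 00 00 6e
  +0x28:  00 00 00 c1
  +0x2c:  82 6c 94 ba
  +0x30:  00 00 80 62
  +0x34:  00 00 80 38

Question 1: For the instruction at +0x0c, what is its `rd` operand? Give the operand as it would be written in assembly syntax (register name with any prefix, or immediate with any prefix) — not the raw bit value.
[0c] 66 94 ea ba → 0xbaea9466
  opcode bits[31:25]=0x5d: addi/RI
  rd@[24:23]=0x1 ⇒ R1
  imm@[22:0]=0x6a9466 ⇒ $6984806

R1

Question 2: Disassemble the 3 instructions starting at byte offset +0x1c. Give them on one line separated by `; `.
[1c] 00 00 00 39 → 0x39000000
  opcode bits[31:25]=0x1c: load/RR
  [24:23] rd=2 = R2
  [22:21] rs=0 = R0
[20] 08 00 00 6e → 0x6e000008
  opcode bits[31:25]=0x37: bne/J
  [24:0] imm=8 = $8
[24] 04 00 00 6e → 0x6e000004
  opcode bits[31:25]=0x37: bne/J
  [24:0] imm=4 = $4

load R2, R0; bne $8; bne $4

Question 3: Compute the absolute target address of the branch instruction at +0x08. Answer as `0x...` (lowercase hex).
0x1784

[08] 1c 00 00 6e → 0x6e00001c
  top 7b → 0x37 → bne [J]
  [24:0] imm=28 = $28
  target = base 0x175c + off 0x08 + 4 + imm 28 = 0x1784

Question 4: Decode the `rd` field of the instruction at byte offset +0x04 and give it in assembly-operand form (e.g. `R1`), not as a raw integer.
off 0x04: read 00 00 80 c1 as little → 0xc1800000
  op=0xc1800000>>25=0x60 ⇒ neg (R)
  rd: (w>>23)&0x3=0x3 → R3

R3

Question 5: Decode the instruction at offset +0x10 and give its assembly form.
[10] 95 37 26 ba → 0xba263795
  opcode bits[31:25]=0x5d: addi/RI
  rd@[24:23]=0x0 ⇒ R0
  imm@[22:0]=0x263795 ⇒ $2504597

addi R0, $2504597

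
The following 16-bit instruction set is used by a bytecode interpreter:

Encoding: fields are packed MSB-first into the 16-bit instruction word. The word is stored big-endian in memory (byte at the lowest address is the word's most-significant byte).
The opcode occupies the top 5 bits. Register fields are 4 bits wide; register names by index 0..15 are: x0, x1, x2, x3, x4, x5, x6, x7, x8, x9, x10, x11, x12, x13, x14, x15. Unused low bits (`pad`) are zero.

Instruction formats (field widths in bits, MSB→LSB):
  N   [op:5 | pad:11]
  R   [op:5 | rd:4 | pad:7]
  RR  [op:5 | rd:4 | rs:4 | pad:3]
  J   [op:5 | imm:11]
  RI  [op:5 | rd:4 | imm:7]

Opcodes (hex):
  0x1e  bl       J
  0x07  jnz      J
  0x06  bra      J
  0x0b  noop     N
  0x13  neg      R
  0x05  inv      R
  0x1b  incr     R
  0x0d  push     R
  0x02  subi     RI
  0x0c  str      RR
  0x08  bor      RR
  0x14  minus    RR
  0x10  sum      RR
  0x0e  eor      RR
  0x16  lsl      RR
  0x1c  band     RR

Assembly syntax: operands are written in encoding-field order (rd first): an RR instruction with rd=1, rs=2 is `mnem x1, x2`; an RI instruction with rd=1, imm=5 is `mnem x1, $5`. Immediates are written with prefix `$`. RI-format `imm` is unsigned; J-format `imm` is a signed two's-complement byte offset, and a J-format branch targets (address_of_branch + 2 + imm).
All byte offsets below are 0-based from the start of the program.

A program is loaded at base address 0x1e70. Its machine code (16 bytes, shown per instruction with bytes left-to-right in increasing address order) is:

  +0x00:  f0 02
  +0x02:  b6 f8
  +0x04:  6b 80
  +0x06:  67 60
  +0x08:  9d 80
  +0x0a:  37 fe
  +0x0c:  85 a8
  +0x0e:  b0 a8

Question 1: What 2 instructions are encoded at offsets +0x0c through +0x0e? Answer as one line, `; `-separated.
+0x0c: 85 a8 ⇒ word 0x85a8 (big)
  op=0x85a8>>11=0x10 ⇒ sum (RR)
  [10:7] rd=11 = x11
  [6:3] rs=5 = x5
+0x0e: b0 a8 ⇒ word 0xb0a8 (big)
  op=0xb0a8>>11=0x16 ⇒ lsl (RR)
  [10:7] rd=1 = x1
  [6:3] rs=5 = x5

sum x11, x5; lsl x1, x5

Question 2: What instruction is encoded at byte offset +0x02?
lsl x13, x15

off 0x02: read b6 f8 as big → 0xb6f8
  op=0xb6f8>>11=0x16 ⇒ lsl (RR)
  rd@[10:7]=0xd ⇒ x13
  rs@[6:3]=0xf ⇒ x15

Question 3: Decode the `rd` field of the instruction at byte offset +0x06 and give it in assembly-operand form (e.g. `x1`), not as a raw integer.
[06] 67 60 → 0x6760
  op=0x6760>>11=0xc ⇒ str (RR)
  [10:7] rd=14 = x14
  [6:3] rs=12 = x12

x14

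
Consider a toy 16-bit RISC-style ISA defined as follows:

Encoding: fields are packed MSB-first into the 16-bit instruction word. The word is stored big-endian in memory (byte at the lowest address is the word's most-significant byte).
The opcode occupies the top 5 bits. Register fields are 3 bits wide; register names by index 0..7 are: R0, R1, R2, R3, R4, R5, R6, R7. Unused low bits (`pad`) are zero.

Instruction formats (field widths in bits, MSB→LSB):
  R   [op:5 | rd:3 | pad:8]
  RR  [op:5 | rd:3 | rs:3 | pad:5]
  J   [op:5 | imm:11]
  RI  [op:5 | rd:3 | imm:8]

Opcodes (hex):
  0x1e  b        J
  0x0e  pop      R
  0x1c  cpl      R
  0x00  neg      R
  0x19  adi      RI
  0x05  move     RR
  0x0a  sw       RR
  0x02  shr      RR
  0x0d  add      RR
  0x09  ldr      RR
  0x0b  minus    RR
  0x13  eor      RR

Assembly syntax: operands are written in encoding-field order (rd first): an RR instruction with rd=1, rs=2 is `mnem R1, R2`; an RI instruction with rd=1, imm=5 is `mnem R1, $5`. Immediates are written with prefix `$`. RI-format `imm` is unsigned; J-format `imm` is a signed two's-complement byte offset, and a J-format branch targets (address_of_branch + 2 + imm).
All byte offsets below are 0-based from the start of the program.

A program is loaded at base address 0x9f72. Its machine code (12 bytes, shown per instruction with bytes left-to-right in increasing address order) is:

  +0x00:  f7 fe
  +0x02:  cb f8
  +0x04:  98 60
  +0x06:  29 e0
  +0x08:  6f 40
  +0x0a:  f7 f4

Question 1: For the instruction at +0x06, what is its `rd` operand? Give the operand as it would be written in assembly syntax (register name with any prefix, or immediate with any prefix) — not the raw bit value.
+0x06: 29 e0 ⇒ word 0x29e0 (big)
  op=0x29e0>>11=0x5 ⇒ move (RR)
  [10:8] rd=1 = R1
  [7:5] rs=7 = R7

R1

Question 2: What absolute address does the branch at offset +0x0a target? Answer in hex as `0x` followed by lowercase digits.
0x9f72

@+0a  big-endian(f7 f4) = 0xf7f4
  op=0xf7f4>>11=0x1e ⇒ b (J)
  imm@[10:0]=0x7f4 (s11→-12) ⇒ $-12
  target = base 0x9f72 + off 0x0a + 2 + imm -12 = 0x9f72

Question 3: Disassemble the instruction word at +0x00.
off 0x00: read f7 fe as big → 0xf7fe
  top 5b → 0x1e → b [J]
  [10:0] imm=2046 (s11→-2) = $-2

b $-2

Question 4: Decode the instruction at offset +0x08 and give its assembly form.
add R7, R2

+0x08: 6f 40 ⇒ word 0x6f40 (big)
  op=0x6f40>>11=0xd ⇒ add (RR)
  rd: (w>>8)&0x7=0x7 → R7
  rs: (w>>5)&0x7=0x2 → R2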